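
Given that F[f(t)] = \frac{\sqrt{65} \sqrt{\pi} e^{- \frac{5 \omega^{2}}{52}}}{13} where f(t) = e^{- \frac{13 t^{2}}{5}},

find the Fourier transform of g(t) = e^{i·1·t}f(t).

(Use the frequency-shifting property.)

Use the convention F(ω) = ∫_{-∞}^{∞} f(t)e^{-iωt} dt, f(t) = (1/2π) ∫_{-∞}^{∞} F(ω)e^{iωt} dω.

F[g](ω) = \frac{\sqrt{65} \sqrt{\pi} e^{- \frac{5 \left(\omega - 1\right)^{2}}{52}}}{13}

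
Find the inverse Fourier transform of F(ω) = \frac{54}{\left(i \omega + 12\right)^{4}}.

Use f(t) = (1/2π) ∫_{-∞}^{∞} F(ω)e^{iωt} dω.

f(t) = 9 t^{3} e^{- 12 t} u\left(t\right)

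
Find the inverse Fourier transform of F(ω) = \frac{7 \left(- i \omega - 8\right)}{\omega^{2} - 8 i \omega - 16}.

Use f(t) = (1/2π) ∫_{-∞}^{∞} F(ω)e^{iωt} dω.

f(t) = 7 \left(4 t + 1\right) e^{- 4 t} u\left(t\right)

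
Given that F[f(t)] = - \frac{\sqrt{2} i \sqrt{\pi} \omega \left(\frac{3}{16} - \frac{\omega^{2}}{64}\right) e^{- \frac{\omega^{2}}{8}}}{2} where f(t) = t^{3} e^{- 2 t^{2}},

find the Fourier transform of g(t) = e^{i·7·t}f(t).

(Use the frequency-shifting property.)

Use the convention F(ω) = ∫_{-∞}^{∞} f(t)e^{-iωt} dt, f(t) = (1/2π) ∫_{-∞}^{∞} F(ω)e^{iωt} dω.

F[g](ω) = \frac{\sqrt{2} i \sqrt{\pi} \left(\omega - 7\right) \left(\left(\omega - 7\right)^{2} - 12\right) e^{- \frac{\left(\omega - 7\right)^{2}}{8}}}{128}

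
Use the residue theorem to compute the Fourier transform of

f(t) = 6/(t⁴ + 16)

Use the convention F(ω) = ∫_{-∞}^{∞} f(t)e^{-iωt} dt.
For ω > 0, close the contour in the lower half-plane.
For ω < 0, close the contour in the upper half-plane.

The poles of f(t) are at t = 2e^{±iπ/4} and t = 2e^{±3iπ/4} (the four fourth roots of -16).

Let g(z) = f(z)e^{-iωz}; for large |z| the factor e^{-iωz} decays in the lower half-plane when ω > 0 and in the upper half-plane when ω < 0.

Case ω > 0 (lower half-plane, clockwise contour ⇒ F(ω) = -2πi·ΣRes):
  Res_{z = - \sqrt{2} - \sqrt{2} i} g(z) = \frac{3 \sqrt{2} i \left(1 - i\right) e^{\sqrt{2} \omega \left(-1 + i\right)}}{32}
  Res_{z = \sqrt{2} - \sqrt{2} i} g(z) = \frac{3 \sqrt{2} i \left(1 + i\right) e^{- \sqrt{2} \omega \left(1 + i\right)}}{32}
  F(ω) = -2πi·ΣRes = \frac{3 \sqrt{2} \pi \left(1 - i\right) \left(e^{2 \sqrt{2} i \omega} + i\right) e^{- \sqrt{2} \omega \left(1 + i\right)}}{16} = \frac{3 \pi e^{- \sqrt{2} \omega} \sin{\left(\sqrt{2} \omega + \frac{\pi}{4} \right)}}{4}

Case ω < 0 (upper half-plane, counterclockwise contour ⇒ F(ω) = +2πi·ΣRes):
  Res_{z = \sqrt{2} + \sqrt{2} i} g(z) = \frac{3 \sqrt{2} i \left(-1 + i\right) e^{\sqrt{2} \omega \left(1 - i\right)}}{32}
  Res_{z = - \sqrt{2} + \sqrt{2} i} g(z) = \frac{3 \sqrt{2} \left(1 - i\right) e^{\sqrt{2} \omega \left(1 + i\right)}}{32}
  F(ω) = 2πi·ΣRes = - \frac{3 \sqrt{2} i \pi \left(i \left(1 - i\right) e^{\sqrt{2} \omega \left(1 - i\right)} - \left(1 - i\right) e^{\sqrt{2} \omega \left(1 + i\right)}\right)}{16} = \frac{3 \pi e^{\sqrt{2} \omega} \cos{\left(\sqrt{2} \omega + \frac{\pi}{4} \right)}}{4}

Both cases combine into a single formula in |ω|:

F(ω) = \frac{3 \pi e^{- \sqrt{2} \left|{\omega}\right|} \sin{\left(\sqrt{2} \left|{\omega}\right| + \frac{\pi}{4} \right)}}{4}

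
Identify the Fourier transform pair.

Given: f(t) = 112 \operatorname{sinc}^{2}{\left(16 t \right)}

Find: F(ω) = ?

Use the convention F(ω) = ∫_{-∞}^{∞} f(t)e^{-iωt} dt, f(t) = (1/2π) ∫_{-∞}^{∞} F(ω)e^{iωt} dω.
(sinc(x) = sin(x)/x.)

F(ω) = \begin{cases} \frac{7 \pi \left(32 - \left|{\omega}\right|\right)}{32} & \text{for}\: \omega > -32 \wedge \omega < 32 \\0 & \text{otherwise} \end{cases}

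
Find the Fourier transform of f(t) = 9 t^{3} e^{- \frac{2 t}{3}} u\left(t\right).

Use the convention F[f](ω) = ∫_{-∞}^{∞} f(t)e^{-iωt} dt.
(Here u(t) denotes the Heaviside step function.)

F(ω) = \frac{4374}{\left(3 i \omega + 2\right)^{4}}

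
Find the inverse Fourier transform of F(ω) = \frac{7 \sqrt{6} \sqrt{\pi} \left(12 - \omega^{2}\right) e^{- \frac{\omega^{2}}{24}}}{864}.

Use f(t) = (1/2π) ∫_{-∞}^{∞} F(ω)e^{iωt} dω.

f(t) = 7 t^{2} e^{- 6 t^{2}}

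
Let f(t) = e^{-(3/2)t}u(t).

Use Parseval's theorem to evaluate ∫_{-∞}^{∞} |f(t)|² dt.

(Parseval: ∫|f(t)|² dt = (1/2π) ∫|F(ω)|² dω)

∫|f(t)|² dt = \frac{1}{3}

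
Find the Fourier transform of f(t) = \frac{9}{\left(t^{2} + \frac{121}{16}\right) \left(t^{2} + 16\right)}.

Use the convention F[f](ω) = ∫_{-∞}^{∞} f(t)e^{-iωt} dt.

F(ω) = - \frac{4 \pi e^{- 4 \left|{\omega}\right|}}{15} + \frac{64 \pi e^{- \frac{11 \left|{\omega}\right|}{4}}}{165}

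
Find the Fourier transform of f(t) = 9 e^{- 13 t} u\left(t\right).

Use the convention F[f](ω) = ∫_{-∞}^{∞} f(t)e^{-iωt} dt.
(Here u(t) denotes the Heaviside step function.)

F(ω) = \frac{9}{i \omega + 13}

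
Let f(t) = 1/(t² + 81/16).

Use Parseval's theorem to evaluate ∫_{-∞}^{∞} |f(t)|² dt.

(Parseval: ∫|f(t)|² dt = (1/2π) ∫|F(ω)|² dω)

∫|f(t)|² dt = \frac{32 \pi}{729}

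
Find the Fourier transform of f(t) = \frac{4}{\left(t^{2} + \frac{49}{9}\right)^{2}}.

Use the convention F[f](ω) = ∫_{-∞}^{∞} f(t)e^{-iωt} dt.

F(ω) = \frac{18 \pi \left(7 \left|{\omega}\right| + 3\right) e^{- \frac{7 \left|{\omega}\right|}{3}}}{343}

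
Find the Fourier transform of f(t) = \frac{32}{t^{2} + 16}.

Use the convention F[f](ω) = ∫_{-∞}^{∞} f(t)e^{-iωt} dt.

F(ω) = 8 \pi e^{- 4 \left|{\omega}\right|}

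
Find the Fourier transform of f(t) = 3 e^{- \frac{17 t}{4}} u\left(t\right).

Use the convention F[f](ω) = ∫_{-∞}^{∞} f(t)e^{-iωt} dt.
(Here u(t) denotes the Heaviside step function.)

F(ω) = \frac{12}{4 i \omega + 17}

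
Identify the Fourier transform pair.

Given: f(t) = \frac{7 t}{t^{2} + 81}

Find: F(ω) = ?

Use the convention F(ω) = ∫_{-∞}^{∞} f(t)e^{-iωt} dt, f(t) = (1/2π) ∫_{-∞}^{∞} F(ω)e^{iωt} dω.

F(ω) = - 7 i \pi e^{- 9 \left|{\omega}\right|} \operatorname{sign}{\left(\omega \right)}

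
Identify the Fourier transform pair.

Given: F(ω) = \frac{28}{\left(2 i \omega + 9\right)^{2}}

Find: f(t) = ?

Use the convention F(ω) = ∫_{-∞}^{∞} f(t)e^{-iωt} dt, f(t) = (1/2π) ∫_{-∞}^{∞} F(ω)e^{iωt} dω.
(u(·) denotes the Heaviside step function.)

f(t) = 7 t e^{- \frac{9 t}{2}} u\left(t\right)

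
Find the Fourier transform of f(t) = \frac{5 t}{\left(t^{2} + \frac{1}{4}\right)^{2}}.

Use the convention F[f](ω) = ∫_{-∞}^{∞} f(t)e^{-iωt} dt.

F(ω) = - 5 i \pi \omega e^{- \frac{\left|{\omega}\right|}{2}}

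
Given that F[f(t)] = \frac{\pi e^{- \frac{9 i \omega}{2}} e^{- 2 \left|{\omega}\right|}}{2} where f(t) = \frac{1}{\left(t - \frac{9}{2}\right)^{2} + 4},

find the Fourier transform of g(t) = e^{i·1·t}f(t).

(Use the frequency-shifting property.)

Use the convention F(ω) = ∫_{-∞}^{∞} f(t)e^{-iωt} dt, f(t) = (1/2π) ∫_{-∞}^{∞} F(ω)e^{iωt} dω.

F[g](ω) = \frac{\pi e^{- \frac{9 i \left(\omega - 1\right)}{2} - 2 \left|{\omega - 1}\right|}}{2}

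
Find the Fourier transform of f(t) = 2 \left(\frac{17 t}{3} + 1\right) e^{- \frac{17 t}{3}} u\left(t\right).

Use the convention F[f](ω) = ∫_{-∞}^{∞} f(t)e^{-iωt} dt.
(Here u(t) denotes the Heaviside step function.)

F(ω) = \frac{6 \left(- 3 i \omega - 34\right)}{9 \omega^{2} - 102 i \omega - 289}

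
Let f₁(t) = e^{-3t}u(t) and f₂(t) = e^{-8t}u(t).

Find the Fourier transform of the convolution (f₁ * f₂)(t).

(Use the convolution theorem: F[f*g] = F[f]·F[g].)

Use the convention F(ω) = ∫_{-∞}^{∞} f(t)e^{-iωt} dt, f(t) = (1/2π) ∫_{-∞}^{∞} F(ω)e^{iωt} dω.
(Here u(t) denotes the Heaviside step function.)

F[f₁*f₂](ω) = \frac{1}{\left(i \omega + 3\right) \left(i \omega + 8\right)}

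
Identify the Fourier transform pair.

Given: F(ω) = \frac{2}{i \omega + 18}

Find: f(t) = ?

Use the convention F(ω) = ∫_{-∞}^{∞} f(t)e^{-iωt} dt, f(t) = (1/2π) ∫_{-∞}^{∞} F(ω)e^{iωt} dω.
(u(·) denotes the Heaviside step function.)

f(t) = 2 e^{- 18 t} u\left(t\right)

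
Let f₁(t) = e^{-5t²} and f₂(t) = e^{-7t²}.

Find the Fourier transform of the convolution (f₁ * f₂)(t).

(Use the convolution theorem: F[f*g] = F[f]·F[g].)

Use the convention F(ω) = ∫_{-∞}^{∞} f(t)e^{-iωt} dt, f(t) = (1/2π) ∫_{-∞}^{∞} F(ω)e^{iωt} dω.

F[f₁*f₂](ω) = \frac{\sqrt{35} \pi e^{- \frac{3 \omega^{2}}{35}}}{35}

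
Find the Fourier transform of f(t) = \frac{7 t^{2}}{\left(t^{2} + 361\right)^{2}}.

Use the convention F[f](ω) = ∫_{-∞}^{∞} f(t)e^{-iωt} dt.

F(ω) = \frac{7 \pi \left(1 - 19 \left|{\omega}\right|\right) e^{- 19 \left|{\omega}\right|}}{38}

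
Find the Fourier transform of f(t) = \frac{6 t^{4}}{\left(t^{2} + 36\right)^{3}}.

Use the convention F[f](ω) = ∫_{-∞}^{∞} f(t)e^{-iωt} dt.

F(ω) = \frac{3 \pi \left(12 \omega^{2} - 10 \left|{\omega}\right| + 1\right) e^{- 6 \left|{\omega}\right|}}{8}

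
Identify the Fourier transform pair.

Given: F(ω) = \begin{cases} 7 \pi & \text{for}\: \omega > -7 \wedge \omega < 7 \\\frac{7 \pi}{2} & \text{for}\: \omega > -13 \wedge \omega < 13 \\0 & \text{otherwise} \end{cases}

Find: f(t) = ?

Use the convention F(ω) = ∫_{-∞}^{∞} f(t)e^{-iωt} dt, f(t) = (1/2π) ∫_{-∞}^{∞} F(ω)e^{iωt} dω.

f(t) = \frac{7 \sin{\left(10 t \right)} \cos{\left(3 t \right)}}{t}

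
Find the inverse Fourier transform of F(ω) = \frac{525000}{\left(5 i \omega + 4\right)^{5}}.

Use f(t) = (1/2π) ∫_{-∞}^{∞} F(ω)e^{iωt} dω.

f(t) = 7 t^{4} e^{- \frac{4 t}{5}} u\left(t\right)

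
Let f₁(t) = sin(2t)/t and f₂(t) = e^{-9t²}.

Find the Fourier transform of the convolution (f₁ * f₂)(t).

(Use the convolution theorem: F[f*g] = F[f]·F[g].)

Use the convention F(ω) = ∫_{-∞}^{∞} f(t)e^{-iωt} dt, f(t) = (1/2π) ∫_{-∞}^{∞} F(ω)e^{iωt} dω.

F[f₁*f₂](ω) = \begin{cases} \frac{\pi^{\frac{3}{2}} e^{- \frac{\omega^{2}}{36}}}{3} & \text{for}\: \omega > -2 \wedge \omega < 2 \\0 & \text{otherwise} \end{cases}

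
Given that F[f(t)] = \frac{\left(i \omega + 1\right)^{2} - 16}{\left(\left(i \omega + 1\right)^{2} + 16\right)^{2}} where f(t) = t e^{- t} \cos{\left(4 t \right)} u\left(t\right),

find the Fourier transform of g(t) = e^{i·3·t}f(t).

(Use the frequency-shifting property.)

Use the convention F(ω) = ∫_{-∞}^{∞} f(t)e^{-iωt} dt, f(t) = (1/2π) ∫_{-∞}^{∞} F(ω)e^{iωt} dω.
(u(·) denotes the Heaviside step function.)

F[g](ω) = \frac{\left(i \left(\omega - 3\right) + 1\right)^{2} - 16}{\left(\left(i \left(\omega - 3\right) + 1\right)^{2} + 16\right)^{2}}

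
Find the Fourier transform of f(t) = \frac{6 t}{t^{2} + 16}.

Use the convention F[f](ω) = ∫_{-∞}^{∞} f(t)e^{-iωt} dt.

F(ω) = - 6 i \pi e^{- 4 \left|{\omega}\right|} \operatorname{sign}{\left(\omega \right)}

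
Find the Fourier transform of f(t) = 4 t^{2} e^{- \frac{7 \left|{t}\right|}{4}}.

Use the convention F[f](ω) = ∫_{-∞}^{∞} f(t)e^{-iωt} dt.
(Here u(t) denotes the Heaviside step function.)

F(ω) = \frac{7168 \left(49 - 48 \omega^{2}\right)}{\left(16 \omega^{2} + 49\right)^{3}}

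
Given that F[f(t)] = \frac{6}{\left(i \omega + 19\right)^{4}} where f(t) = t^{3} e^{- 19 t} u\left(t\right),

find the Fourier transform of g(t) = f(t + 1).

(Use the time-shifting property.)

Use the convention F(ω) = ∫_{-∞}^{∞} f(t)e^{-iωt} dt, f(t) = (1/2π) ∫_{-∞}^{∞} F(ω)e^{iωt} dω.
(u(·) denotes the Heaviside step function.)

F[g](ω) = \frac{6 e^{i \omega}}{\left(i \omega + 19\right)^{4}}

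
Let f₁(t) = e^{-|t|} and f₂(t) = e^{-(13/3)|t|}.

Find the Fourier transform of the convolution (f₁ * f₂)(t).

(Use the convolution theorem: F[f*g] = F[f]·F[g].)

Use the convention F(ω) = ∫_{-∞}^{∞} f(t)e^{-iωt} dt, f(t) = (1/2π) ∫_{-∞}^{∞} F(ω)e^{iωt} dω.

F[f₁*f₂](ω) = \frac{156}{\left(\omega^{2} + 1\right) \left(9 \omega^{2} + 169\right)}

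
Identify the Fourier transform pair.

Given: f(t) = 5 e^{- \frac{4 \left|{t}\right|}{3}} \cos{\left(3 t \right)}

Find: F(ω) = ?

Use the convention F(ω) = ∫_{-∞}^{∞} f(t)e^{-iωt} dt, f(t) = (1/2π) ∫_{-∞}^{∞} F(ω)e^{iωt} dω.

F(ω) = \frac{120 \left(9 \omega^{2} + 97\right)}{81 \omega^{4} - 1170 \omega^{2} + 9409}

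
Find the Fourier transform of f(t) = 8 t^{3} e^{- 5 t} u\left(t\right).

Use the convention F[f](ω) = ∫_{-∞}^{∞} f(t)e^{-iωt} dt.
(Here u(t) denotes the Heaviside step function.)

F(ω) = \frac{48}{\left(i \omega + 5\right)^{4}}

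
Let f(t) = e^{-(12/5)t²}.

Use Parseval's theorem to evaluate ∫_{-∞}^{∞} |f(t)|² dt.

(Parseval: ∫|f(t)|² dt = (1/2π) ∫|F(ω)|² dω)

∫|f(t)|² dt = \frac{\sqrt{30} \sqrt{\pi}}{12}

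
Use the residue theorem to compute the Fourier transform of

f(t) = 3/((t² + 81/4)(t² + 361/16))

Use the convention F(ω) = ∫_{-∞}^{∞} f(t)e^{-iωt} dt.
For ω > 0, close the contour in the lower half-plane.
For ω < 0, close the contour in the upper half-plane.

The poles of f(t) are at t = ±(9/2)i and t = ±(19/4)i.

Let g(z) = f(z)e^{-iωz}; for large |z| the factor e^{-iωz} decays in the lower half-plane when ω > 0 and in the upper half-plane when ω < 0.

Case ω > 0 (lower half-plane, clockwise contour ⇒ F(ω) = -2πi·ΣRes):
  Res_{z = - \frac{9 i}{2}} g(z) = \frac{16 i e^{- \frac{9 \omega}{2}}}{111}
  Res_{z = - \frac{19 i}{4}} g(z) = - \frac{96 i e^{- \frac{19 \omega}{4}}}{703}
  F(ω) = -2πi·ΣRes = \frac{32 \pi e^{- \frac{9 \omega}{2}}}{111} - \frac{192 \pi e^{- \frac{19 \omega}{4}}}{703}

Case ω < 0 (upper half-plane, counterclockwise contour ⇒ F(ω) = +2πi·ΣRes):
  Res_{z = \frac{9 i}{2}} g(z) = - \frac{16 i e^{\frac{9 \omega}{2}}}{111}
  Res_{z = \frac{19 i}{4}} g(z) = \frac{96 i e^{\frac{19 \omega}{4}}}{703}
  F(ω) = 2πi·ΣRes = \frac{32 \pi \left(- 18 e^{\frac{19 \omega}{4}} + 19 e^{\frac{9 \omega}{2}}\right)}{2109}

Both cases combine into a single formula in |ω|:

F(ω) = \frac{32 \pi e^{- \frac{9 \left|{\omega}\right|}{2}}}{111} - \frac{192 \pi e^{- \frac{19 \left|{\omega}\right|}{4}}}{703}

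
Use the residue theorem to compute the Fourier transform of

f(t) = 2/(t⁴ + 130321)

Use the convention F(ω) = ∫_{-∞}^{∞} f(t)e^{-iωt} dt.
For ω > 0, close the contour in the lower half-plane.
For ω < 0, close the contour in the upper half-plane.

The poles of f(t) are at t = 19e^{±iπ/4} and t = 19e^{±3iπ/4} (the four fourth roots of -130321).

Let g(z) = f(z)e^{-iωz}; for large |z| the factor e^{-iωz} decays in the lower half-plane when ω > 0 and in the upper half-plane when ω < 0.

Case ω > 0 (lower half-plane, clockwise contour ⇒ F(ω) = -2πi·ΣRes):
  Res_{z = - \frac{19 \sqrt{2}}{2} - \frac{19 \sqrt{2} i}{2}} g(z) = \frac{\sqrt{2} i \left(1 - i\right) e^{\frac{19 \sqrt{2} \omega \left(-1 + i\right)}{2}}}{27436}
  Res_{z = \frac{19 \sqrt{2}}{2} - \frac{19 \sqrt{2} i}{2}} g(z) = \frac{\sqrt{2} i \left(1 + i\right) e^{- \frac{19 \sqrt{2} \omega \left(1 + i\right)}{2}}}{27436}
  F(ω) = -2πi·ΣRes = \frac{\sqrt{2} \pi \left(1 - i\right) \left(e^{19 \sqrt{2} i \omega} + i\right) e^{- \frac{19 \sqrt{2} \omega \left(1 + i\right)}{2}}}{13718} = \frac{2 \pi e^{- \frac{19 \sqrt{2} \omega}{2}} \sin{\left(\frac{19 \sqrt{2} \omega}{2} + \frac{\pi}{4} \right)}}{6859}

Case ω < 0 (upper half-plane, counterclockwise contour ⇒ F(ω) = +2πi·ΣRes):
  Res_{z = \frac{19 \sqrt{2}}{2} + \frac{19 \sqrt{2} i}{2}} g(z) = \frac{\sqrt{2} i \left(-1 + i\right) e^{\frac{19 \sqrt{2} \omega \left(1 - i\right)}{2}}}{27436}
  Res_{z = - \frac{19 \sqrt{2}}{2} + \frac{19 \sqrt{2} i}{2}} g(z) = \frac{\sqrt{2} \left(1 - i\right) e^{\frac{19 \sqrt{2} \omega \left(1 + i\right)}{2}}}{27436}
  F(ω) = 2πi·ΣRes = - \frac{\sqrt{2} i \pi \left(i \left(1 - i\right) e^{\frac{19 \sqrt{2} \omega \left(1 - i\right)}{2}} - \left(1 - i\right) e^{\frac{19 \sqrt{2} \omega \left(1 + i\right)}{2}}\right)}{13718} = \frac{2 \pi e^{\frac{19 \sqrt{2} \omega}{2}} \cos{\left(\frac{19 \sqrt{2} \omega}{2} + \frac{\pi}{4} \right)}}{6859}

Both cases combine into a single formula in |ω|:

F(ω) = \frac{2 \pi e^{- \frac{19 \sqrt{2} \left|{\omega}\right|}{2}} \sin{\left(\frac{19 \sqrt{2} \left|{\omega}\right|}{2} + \frac{\pi}{4} \right)}}{6859}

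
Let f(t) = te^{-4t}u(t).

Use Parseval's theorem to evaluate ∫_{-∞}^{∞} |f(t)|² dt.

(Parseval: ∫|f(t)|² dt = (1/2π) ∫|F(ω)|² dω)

∫|f(t)|² dt = \frac{1}{256}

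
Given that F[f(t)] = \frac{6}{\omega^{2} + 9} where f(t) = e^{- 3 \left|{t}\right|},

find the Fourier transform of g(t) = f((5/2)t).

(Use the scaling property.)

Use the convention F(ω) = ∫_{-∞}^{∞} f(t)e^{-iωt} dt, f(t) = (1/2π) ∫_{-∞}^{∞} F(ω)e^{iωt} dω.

F[g](ω) = \frac{60}{4 \omega^{2} + 225}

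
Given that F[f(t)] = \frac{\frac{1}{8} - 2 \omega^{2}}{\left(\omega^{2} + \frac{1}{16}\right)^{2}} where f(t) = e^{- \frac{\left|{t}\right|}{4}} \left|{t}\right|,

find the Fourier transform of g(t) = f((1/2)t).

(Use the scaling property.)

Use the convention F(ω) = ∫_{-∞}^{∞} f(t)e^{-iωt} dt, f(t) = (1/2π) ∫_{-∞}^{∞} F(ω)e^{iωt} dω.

F[g](ω) = \frac{64 \left(1 - 64 \omega^{2}\right)}{\left(64 \omega^{2} + 1\right)^{2}}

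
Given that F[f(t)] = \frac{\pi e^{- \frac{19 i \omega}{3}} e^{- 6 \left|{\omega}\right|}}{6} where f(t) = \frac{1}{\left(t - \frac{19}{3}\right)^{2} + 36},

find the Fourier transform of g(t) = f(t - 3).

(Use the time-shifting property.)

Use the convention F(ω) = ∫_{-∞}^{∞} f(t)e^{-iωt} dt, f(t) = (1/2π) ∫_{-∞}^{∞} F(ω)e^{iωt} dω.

F[g](ω) = \frac{\pi e^{- \frac{28 i \omega}{3} - 6 \left|{\omega}\right|}}{6}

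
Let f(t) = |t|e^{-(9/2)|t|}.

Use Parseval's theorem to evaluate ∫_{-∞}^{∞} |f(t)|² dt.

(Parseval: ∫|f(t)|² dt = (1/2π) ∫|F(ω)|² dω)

∫|f(t)|² dt = \frac{4}{729}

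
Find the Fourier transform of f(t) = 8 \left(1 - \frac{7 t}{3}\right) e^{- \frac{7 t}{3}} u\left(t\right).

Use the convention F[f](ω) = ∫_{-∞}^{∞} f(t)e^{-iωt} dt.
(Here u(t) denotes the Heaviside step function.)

F(ω) = \frac{72 i \omega}{- 9 \omega^{2} + 42 i \omega + 49}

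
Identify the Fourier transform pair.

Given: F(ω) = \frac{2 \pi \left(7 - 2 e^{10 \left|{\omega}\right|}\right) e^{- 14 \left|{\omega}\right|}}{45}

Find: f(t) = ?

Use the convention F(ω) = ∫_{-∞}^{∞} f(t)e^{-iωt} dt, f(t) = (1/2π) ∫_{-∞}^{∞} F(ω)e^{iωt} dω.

f(t) = \frac{4 t^{2}}{\left(t^{2} + 16\right) \left(t^{2} + 196\right)}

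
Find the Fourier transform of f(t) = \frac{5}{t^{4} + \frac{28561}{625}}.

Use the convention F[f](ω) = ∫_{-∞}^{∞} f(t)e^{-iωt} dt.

F(ω) = \frac{625 \pi e^{- \frac{13 \sqrt{2} \left|{\omega}\right|}{10}} \sin{\left(\frac{13 \sqrt{2} \left|{\omega}\right|}{10} + \frac{\pi}{4} \right)}}{2197}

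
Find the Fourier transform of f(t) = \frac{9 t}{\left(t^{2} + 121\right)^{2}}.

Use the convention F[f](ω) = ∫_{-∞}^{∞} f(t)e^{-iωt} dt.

F(ω) = - \frac{9 i \pi \omega e^{- 11 \left|{\omega}\right|}}{22}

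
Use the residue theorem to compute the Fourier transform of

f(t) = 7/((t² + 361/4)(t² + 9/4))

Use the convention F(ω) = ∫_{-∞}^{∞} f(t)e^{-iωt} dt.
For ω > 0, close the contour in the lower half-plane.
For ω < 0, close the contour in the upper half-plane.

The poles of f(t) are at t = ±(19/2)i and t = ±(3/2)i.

Let g(z) = f(z)e^{-iωz}; for large |z| the factor e^{-iωz} decays in the lower half-plane when ω > 0 and in the upper half-plane when ω < 0.

Case ω > 0 (lower half-plane, clockwise contour ⇒ F(ω) = -2πi·ΣRes):
  Res_{z = - \frac{19 i}{2}} g(z) = - \frac{7 i e^{- \frac{19 \omega}{2}}}{1672}
  Res_{z = - \frac{3 i}{2}} g(z) = \frac{7 i e^{- \frac{3 \omega}{2}}}{264}
  F(ω) = -2πi·ΣRes = \frac{7 \pi \left(19 e^{8 \omega} - 3\right) e^{- \frac{19 \omega}{2}}}{2508}

Case ω < 0 (upper half-plane, counterclockwise contour ⇒ F(ω) = +2πi·ΣRes):
  Res_{z = \frac{19 i}{2}} g(z) = \frac{7 i e^{\frac{19 \omega}{2}}}{1672}
  Res_{z = \frac{3 i}{2}} g(z) = - \frac{7 i e^{\frac{3 \omega}{2}}}{264}
  F(ω) = 2πi·ΣRes = \frac{7 \pi \left(19 - 3 e^{8 \omega}\right) e^{\frac{3 \omega}{2}}}{2508}

Both cases combine into a single formula in |ω|:

F(ω) = \frac{7 \pi \left(19 e^{8 \left|{\omega}\right|} - 3\right) e^{- \frac{19 \left|{\omega}\right|}{2}}}{2508}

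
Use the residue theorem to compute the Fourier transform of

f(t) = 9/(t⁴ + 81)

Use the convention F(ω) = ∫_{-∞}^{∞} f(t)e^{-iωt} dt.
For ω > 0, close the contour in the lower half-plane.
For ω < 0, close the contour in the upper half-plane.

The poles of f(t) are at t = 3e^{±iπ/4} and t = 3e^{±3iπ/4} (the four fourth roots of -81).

Let g(z) = f(z)e^{-iωz}; for large |z| the factor e^{-iωz} decays in the lower half-plane when ω > 0 and in the upper half-plane when ω < 0.

Case ω > 0 (lower half-plane, clockwise contour ⇒ F(ω) = -2πi·ΣRes):
  Res_{z = - \frac{3 \sqrt{2}}{2} - \frac{3 \sqrt{2} i}{2}} g(z) = \frac{\sqrt{2} i \left(1 - i\right) e^{\frac{3 \sqrt{2} \omega \left(-1 + i\right)}{2}}}{24}
  Res_{z = \frac{3 \sqrt{2}}{2} - \frac{3 \sqrt{2} i}{2}} g(z) = \frac{\sqrt{2} i \left(1 + i\right) e^{- \frac{3 \sqrt{2} \omega \left(1 + i\right)}{2}}}{24}
  F(ω) = -2πi·ΣRes = \frac{\sqrt{2} \pi \left(1 - i\right) \left(e^{3 \sqrt{2} i \omega} + i\right) e^{- \frac{3 \sqrt{2} \omega \left(1 + i\right)}{2}}}{12} = \frac{\pi e^{- \frac{3 \sqrt{2} \omega}{2}} \sin{\left(\frac{3 \sqrt{2} \omega}{2} + \frac{\pi}{4} \right)}}{3}

Case ω < 0 (upper half-plane, counterclockwise contour ⇒ F(ω) = +2πi·ΣRes):
  Res_{z = \frac{3 \sqrt{2}}{2} + \frac{3 \sqrt{2} i}{2}} g(z) = \frac{\sqrt{2} i \left(-1 + i\right) e^{\frac{3 \sqrt{2} \omega \left(1 - i\right)}{2}}}{24}
  Res_{z = - \frac{3 \sqrt{2}}{2} + \frac{3 \sqrt{2} i}{2}} g(z) = \frac{\sqrt{2} \left(1 - i\right) e^{\frac{3 \sqrt{2} \omega \left(1 + i\right)}{2}}}{24}
  F(ω) = 2πi·ΣRes = - \frac{\sqrt{2} i \pi \left(i \left(1 - i\right) e^{\frac{3 \sqrt{2} \omega \left(1 - i\right)}{2}} - \left(1 - i\right) e^{\frac{3 \sqrt{2} \omega \left(1 + i\right)}{2}}\right)}{12} = \frac{\pi e^{\frac{3 \sqrt{2} \omega}{2}} \cos{\left(\frac{3 \sqrt{2} \omega}{2} + \frac{\pi}{4} \right)}}{3}

Both cases combine into a single formula in |ω|:

F(ω) = \frac{\pi e^{- \frac{3 \sqrt{2} \left|{\omega}\right|}{2}} \sin{\left(\frac{3 \sqrt{2} \left|{\omega}\right|}{2} + \frac{\pi}{4} \right)}}{3}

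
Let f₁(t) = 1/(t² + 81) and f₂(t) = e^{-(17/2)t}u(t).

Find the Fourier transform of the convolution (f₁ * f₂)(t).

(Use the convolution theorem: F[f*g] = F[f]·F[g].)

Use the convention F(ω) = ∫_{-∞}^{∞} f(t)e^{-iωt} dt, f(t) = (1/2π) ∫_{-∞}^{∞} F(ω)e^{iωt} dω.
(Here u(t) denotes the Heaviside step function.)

F[f₁*f₂](ω) = \frac{2 \pi e^{- 9 \left|{\omega}\right|}}{9 \left(2 i \omega + 17\right)}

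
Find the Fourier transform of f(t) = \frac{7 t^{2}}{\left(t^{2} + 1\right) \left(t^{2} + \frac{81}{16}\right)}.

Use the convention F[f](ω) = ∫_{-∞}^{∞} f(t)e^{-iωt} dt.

F(ω) = - \frac{112 \pi e^{- \left|{\omega}\right|}}{65} + \frac{252 \pi e^{- \frac{9 \left|{\omega}\right|}{4}}}{65}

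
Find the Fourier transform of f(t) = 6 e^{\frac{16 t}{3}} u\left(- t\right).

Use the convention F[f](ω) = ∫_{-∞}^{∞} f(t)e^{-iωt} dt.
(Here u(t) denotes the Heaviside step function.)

F(ω) = - \frac{18}{3 i \omega - 16}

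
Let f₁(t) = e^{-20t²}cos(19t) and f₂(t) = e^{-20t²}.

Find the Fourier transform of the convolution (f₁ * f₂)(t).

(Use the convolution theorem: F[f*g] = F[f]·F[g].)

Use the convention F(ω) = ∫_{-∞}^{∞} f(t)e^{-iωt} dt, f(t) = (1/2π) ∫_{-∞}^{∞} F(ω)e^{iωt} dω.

F[f₁*f₂](ω) = \frac{\pi \left(e^{\frac{19 \omega}{20}} + 1\right) e^{- \frac{\omega^{2}}{40} - \frac{19 \omega}{40} - \frac{361}{80}}}{40}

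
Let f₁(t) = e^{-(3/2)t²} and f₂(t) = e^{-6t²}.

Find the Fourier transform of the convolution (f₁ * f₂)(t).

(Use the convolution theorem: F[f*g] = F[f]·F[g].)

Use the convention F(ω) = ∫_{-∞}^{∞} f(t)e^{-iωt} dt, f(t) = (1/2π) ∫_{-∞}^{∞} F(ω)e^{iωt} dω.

F[f₁*f₂](ω) = \frac{\pi e^{- \frac{5 \omega^{2}}{24}}}{3}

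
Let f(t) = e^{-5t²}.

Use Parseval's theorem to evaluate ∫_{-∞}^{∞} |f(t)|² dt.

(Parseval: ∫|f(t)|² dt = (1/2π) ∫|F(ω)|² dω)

∫|f(t)|² dt = \frac{\sqrt{10} \sqrt{\pi}}{10}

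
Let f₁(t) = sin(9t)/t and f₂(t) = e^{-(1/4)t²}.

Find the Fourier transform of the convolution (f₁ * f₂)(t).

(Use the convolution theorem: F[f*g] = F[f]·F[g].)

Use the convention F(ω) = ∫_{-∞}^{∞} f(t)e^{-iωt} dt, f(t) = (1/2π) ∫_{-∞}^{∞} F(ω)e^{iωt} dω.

F[f₁*f₂](ω) = \begin{cases} 2 \pi^{\frac{3}{2}} e^{- \omega^{2}} & \text{for}\: \omega > -9 \wedge \omega < 9 \\0 & \text{otherwise} \end{cases}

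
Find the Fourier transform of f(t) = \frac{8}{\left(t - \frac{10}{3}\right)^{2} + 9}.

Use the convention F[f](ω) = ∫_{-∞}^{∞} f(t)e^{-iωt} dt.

F(ω) = \frac{8 \pi e^{- \frac{10 i \omega}{3} - 3 \left|{\omega}\right|}}{3}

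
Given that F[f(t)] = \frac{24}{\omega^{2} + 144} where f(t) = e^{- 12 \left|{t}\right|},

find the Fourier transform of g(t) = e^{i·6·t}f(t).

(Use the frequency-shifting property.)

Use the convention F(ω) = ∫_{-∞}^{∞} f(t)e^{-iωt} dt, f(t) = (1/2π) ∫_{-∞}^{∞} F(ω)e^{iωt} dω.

F[g](ω) = \frac{24}{\left(\omega - 6\right)^{2} + 144}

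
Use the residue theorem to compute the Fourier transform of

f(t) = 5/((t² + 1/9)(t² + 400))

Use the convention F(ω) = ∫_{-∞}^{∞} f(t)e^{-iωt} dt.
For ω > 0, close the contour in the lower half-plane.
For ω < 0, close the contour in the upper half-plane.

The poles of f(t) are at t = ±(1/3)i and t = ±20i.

Let g(z) = f(z)e^{-iωz}; for large |z| the factor e^{-iωz} decays in the lower half-plane when ω > 0 and in the upper half-plane when ω < 0.

Case ω > 0 (lower half-plane, clockwise contour ⇒ F(ω) = -2πi·ΣRes):
  Res_{z = - \frac{i}{3}} g(z) = \frac{135 i e^{- \frac{\omega}{3}}}{7198}
  Res_{z = - 20 i} g(z) = - \frac{9 i e^{- 20 \omega}}{28792}
  F(ω) = -2πi·ΣRes = - \frac{9 \pi e^{- 20 \omega}}{14396} + \frac{135 \pi e^{- \frac{\omega}{3}}}{3599}

Case ω < 0 (upper half-plane, counterclockwise contour ⇒ F(ω) = +2πi·ΣRes):
  Res_{z = \frac{i}{3}} g(z) = - \frac{135 i e^{\frac{\omega}{3}}}{7198}
  Res_{z = 20 i} g(z) = \frac{9 i e^{20 \omega}}{28792}
  F(ω) = 2πi·ΣRes = \frac{9 \pi \left(60 e^{\frac{\omega}{3}} - e^{20 \omega}\right)}{14396}

Both cases combine into a single formula in |ω|:

F(ω) = - \frac{9 \pi e^{- 20 \left|{\omega}\right|}}{14396} + \frac{135 \pi e^{- \frac{\left|{\omega}\right|}{3}}}{3599}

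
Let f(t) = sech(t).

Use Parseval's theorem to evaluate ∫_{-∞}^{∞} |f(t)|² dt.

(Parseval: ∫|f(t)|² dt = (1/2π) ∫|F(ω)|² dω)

∫|f(t)|² dt = 2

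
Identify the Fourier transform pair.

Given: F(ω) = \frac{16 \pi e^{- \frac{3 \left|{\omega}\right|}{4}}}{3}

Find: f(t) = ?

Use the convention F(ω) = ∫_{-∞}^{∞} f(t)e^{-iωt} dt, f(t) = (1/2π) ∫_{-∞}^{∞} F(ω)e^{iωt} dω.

f(t) = \frac{4}{t^{2} + \frac{9}{16}}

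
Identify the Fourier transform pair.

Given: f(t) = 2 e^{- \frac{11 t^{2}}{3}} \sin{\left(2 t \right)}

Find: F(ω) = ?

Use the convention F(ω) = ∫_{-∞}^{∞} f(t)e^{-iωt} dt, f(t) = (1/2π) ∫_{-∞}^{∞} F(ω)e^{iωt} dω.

F(ω) = \frac{\sqrt{33} i \sqrt{\pi} \left(1 - e^{\frac{6 \omega}{11}}\right) e^{- \frac{3 \omega^{2}}{44} - \frac{3 \omega}{11} - \frac{3}{11}}}{11}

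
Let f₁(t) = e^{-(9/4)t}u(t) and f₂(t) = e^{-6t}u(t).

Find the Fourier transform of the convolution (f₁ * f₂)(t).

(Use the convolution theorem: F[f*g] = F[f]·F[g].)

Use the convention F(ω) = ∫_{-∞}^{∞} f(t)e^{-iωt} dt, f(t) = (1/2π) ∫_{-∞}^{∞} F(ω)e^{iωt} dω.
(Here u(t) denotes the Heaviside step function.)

F[f₁*f₂](ω) = \frac{4}{\left(i \omega + 6\right) \left(4 i \omega + 9\right)}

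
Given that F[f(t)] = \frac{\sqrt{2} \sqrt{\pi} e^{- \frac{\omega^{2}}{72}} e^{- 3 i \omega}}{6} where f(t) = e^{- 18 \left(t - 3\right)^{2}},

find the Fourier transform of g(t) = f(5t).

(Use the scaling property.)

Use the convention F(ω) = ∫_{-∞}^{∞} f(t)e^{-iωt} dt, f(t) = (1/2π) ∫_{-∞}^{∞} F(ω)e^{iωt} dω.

F[g](ω) = \frac{\sqrt{2} \sqrt{\pi} e^{- \frac{\omega \left(\omega + 1080 i\right)}{1800}}}{30}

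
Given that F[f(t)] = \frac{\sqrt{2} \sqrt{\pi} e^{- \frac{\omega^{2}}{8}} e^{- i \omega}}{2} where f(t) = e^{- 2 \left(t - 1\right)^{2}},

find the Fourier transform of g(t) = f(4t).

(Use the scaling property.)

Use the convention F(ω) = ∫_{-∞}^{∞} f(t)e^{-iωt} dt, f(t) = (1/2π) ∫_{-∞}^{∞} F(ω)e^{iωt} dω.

F[g](ω) = \frac{\sqrt{2} \sqrt{\pi} e^{- \frac{\omega \left(\omega + 32 i\right)}{128}}}{8}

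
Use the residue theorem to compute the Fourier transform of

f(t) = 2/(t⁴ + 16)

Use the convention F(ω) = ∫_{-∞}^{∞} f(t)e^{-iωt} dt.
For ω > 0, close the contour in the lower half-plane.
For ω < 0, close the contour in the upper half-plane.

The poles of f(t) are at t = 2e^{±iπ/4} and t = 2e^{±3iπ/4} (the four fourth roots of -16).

Let g(z) = f(z)e^{-iωz}; for large |z| the factor e^{-iωz} decays in the lower half-plane when ω > 0 and in the upper half-plane when ω < 0.

Case ω > 0 (lower half-plane, clockwise contour ⇒ F(ω) = -2πi·ΣRes):
  Res_{z = - \sqrt{2} - \sqrt{2} i} g(z) = \frac{\sqrt{2} i \left(1 - i\right) e^{\sqrt{2} \omega \left(-1 + i\right)}}{32}
  Res_{z = \sqrt{2} - \sqrt{2} i} g(z) = \frac{\sqrt{2} i \left(1 + i\right) e^{- \sqrt{2} \omega \left(1 + i\right)}}{32}
  F(ω) = -2πi·ΣRes = \frac{\sqrt{2} \pi \left(1 - i\right) \left(e^{2 \sqrt{2} i \omega} + i\right) e^{- \sqrt{2} \omega \left(1 + i\right)}}{16} = \frac{\pi e^{- \sqrt{2} \omega} \sin{\left(\sqrt{2} \omega + \frac{\pi}{4} \right)}}{4}

Case ω < 0 (upper half-plane, counterclockwise contour ⇒ F(ω) = +2πi·ΣRes):
  Res_{z = \sqrt{2} + \sqrt{2} i} g(z) = \frac{\sqrt{2} i \left(-1 + i\right) e^{\sqrt{2} \omega \left(1 - i\right)}}{32}
  Res_{z = - \sqrt{2} + \sqrt{2} i} g(z) = \frac{\sqrt{2} \left(1 - i\right) e^{\sqrt{2} \omega \left(1 + i\right)}}{32}
  F(ω) = 2πi·ΣRes = - \frac{\sqrt{2} i \pi \left(i \left(1 - i\right) e^{\sqrt{2} \omega \left(1 - i\right)} - \left(1 - i\right) e^{\sqrt{2} \omega \left(1 + i\right)}\right)}{16} = \frac{\pi e^{\sqrt{2} \omega} \cos{\left(\sqrt{2} \omega + \frac{\pi}{4} \right)}}{4}

Both cases combine into a single formula in |ω|:

F(ω) = \frac{\pi e^{- \sqrt{2} \left|{\omega}\right|} \sin{\left(\sqrt{2} \left|{\omega}\right| + \frac{\pi}{4} \right)}}{4}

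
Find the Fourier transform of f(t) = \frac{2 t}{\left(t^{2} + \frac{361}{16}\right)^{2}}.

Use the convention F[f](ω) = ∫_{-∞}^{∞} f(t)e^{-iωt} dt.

F(ω) = - \frac{4 i \pi \omega e^{- \frac{19 \left|{\omega}\right|}{4}}}{19}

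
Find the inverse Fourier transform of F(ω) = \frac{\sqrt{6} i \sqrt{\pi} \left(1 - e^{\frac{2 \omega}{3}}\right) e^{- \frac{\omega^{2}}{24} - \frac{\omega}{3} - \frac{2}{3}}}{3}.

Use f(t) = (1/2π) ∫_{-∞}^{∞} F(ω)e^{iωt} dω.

f(t) = 4 e^{- 6 t^{2}} \sin{\left(4 t \right)}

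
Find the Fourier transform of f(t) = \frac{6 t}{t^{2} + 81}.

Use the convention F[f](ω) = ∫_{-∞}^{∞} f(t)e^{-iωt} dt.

F(ω) = - 6 i \pi e^{- 9 \left|{\omega}\right|} \operatorname{sign}{\left(\omega \right)}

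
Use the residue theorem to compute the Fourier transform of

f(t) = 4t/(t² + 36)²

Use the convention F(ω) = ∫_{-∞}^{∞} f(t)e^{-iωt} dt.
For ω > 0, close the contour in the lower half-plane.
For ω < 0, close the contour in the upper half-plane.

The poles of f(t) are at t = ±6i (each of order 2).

Let g(z) = f(z)e^{-iωz}; for large |z| the factor e^{-iωz} decays in the lower half-plane when ω > 0 and in the upper half-plane when ω < 0.

Case ω > 0 (lower half-plane, clockwise contour ⇒ F(ω) = -2πi·ΣRes):
  Res_{z = - 6 i} g(z) = \frac{\omega e^{- 6 \omega}}{6} (pole of order 2)
  F(ω) = -2πi·ΣRes = - \frac{i \pi \omega e^{- 6 \omega}}{3}

Case ω < 0 (upper half-plane, counterclockwise contour ⇒ F(ω) = +2πi·ΣRes):
  Res_{z = 6 i} g(z) = - \frac{\omega e^{6 \omega}}{6} (pole of order 2)
  F(ω) = 2πi·ΣRes = - \frac{i \pi \omega e^{6 \omega}}{3}

Both cases combine into a single formula in |ω|:

F(ω) = - \frac{i \pi \omega e^{- 6 \left|{\omega}\right|}}{3}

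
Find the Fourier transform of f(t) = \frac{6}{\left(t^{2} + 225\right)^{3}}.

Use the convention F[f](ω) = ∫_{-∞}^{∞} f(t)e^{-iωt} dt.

F(ω) = \frac{\pi \left(75 \omega^{2} + 15 \left|{\omega}\right| + 1\right) e^{- 15 \left|{\omega}\right|}}{337500}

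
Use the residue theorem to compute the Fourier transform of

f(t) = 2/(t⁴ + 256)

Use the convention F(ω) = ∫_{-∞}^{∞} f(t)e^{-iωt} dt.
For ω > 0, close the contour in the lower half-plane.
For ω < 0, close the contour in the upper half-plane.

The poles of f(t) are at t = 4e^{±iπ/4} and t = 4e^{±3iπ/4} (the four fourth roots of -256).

Let g(z) = f(z)e^{-iωz}; for large |z| the factor e^{-iωz} decays in the lower half-plane when ω > 0 and in the upper half-plane when ω < 0.

Case ω > 0 (lower half-plane, clockwise contour ⇒ F(ω) = -2πi·ΣRes):
  Res_{z = - 2 \sqrt{2} - 2 \sqrt{2} i} g(z) = \frac{\sqrt{2} i \left(1 - i\right) e^{2 \sqrt{2} \omega \left(-1 + i\right)}}{256}
  Res_{z = 2 \sqrt{2} - 2 \sqrt{2} i} g(z) = \frac{\sqrt{2} i \left(1 + i\right) e^{- 2 \sqrt{2} \omega \left(1 + i\right)}}{256}
  F(ω) = -2πi·ΣRes = \frac{\sqrt{2} \pi \left(1 - i\right) \left(e^{4 \sqrt{2} i \omega} + i\right) e^{- 2 \sqrt{2} \omega \left(1 + i\right)}}{128} = \frac{\pi e^{- 2 \sqrt{2} \omega} \sin{\left(2 \sqrt{2} \omega + \frac{\pi}{4} \right)}}{32}

Case ω < 0 (upper half-plane, counterclockwise contour ⇒ F(ω) = +2πi·ΣRes):
  Res_{z = 2 \sqrt{2} + 2 \sqrt{2} i} g(z) = \frac{\sqrt{2} i \left(-1 + i\right) e^{2 \sqrt{2} \omega \left(1 - i\right)}}{256}
  Res_{z = - 2 \sqrt{2} + 2 \sqrt{2} i} g(z) = \frac{\sqrt{2} \left(1 - i\right) e^{2 \sqrt{2} \omega \left(1 + i\right)}}{256}
  F(ω) = 2πi·ΣRes = - \frac{\sqrt{2} i \pi \left(i \left(1 - i\right) e^{2 \sqrt{2} \omega \left(1 - i\right)} - \left(1 - i\right) e^{2 \sqrt{2} \omega \left(1 + i\right)}\right)}{128} = \frac{\pi e^{2 \sqrt{2} \omega} \cos{\left(2 \sqrt{2} \omega + \frac{\pi}{4} \right)}}{32}

Both cases combine into a single formula in |ω|:

F(ω) = \frac{\pi e^{- 2 \sqrt{2} \left|{\omega}\right|} \sin{\left(2 \sqrt{2} \left|{\omega}\right| + \frac{\pi}{4} \right)}}{32}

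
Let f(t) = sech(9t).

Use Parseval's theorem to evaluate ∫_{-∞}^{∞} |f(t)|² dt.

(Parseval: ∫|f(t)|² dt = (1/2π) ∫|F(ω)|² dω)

∫|f(t)|² dt = \frac{2}{9}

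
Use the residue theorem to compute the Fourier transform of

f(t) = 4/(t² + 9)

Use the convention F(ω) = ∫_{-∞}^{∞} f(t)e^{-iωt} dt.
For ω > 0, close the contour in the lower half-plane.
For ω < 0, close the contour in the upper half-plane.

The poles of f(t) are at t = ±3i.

Let g(z) = f(z)e^{-iωz}; for large |z| the factor e^{-iωz} decays in the lower half-plane when ω > 0 and in the upper half-plane when ω < 0.

Case ω > 0 (lower half-plane, clockwise contour ⇒ F(ω) = -2πi·ΣRes):
  Res_{z = - 3 i} g(z) = \frac{2 i e^{- 3 \omega}}{3}
  F(ω) = -2πi·ΣRes = \frac{4 \pi e^{- 3 \omega}}{3}

Case ω < 0 (upper half-plane, counterclockwise contour ⇒ F(ω) = +2πi·ΣRes):
  Res_{z = 3 i} g(z) = - \frac{2 i e^{3 \omega}}{3}
  F(ω) = 2πi·ΣRes = \frac{4 \pi e^{3 \omega}}{3}

Both cases combine into a single formula in |ω|:

F(ω) = \frac{4 \pi e^{- 3 \left|{\omega}\right|}}{3}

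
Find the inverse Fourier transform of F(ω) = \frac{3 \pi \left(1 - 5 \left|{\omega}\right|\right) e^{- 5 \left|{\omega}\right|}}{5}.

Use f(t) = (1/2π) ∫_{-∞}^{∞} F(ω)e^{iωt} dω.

f(t) = \frac{6 t^{2}}{\left(t^{2} + 25\right)^{2}}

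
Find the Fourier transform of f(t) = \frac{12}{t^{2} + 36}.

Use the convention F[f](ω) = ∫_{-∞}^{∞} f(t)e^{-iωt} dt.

F(ω) = 2 \pi e^{- 6 \left|{\omega}\right|}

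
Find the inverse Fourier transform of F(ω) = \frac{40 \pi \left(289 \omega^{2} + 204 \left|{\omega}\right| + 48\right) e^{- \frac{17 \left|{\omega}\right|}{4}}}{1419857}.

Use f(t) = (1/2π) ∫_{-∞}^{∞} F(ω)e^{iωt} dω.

f(t) = \frac{5}{\left(t^{2} + \frac{289}{16}\right)^{3}}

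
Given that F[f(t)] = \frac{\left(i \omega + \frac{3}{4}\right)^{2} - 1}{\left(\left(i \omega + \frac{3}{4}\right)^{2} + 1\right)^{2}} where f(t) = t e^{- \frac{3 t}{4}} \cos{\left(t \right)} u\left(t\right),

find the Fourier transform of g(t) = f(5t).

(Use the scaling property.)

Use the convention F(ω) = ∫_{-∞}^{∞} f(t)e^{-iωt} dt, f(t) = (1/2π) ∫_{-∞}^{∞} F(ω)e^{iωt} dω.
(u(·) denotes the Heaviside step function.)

F[g](ω) = \frac{80 \left(\left(4 i \omega + 15\right)^{2} - 400\right)}{\left(\left(4 i \omega + 15\right)^{2} + 400\right)^{2}}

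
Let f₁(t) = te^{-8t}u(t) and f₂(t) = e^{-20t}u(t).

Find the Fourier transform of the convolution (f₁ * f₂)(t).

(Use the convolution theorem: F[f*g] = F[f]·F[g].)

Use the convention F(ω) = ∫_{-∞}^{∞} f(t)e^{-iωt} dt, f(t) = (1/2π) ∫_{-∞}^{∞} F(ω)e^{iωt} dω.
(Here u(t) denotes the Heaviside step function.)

F[f₁*f₂](ω) = \frac{1}{\left(i \omega + 8\right)^{2} \left(i \omega + 20\right)}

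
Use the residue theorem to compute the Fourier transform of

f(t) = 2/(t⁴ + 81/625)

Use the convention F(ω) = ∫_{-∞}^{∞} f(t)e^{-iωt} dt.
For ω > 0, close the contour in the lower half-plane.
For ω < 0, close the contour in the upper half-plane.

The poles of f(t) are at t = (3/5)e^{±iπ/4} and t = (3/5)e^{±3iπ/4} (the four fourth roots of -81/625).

Let g(z) = f(z)e^{-iωz}; for large |z| the factor e^{-iωz} decays in the lower half-plane when ω > 0 and in the upper half-plane when ω < 0.

Case ω > 0 (lower half-plane, clockwise contour ⇒ F(ω) = -2πi·ΣRes):
  Res_{z = - \frac{3 \sqrt{2}}{10} - \frac{3 \sqrt{2} i}{10}} g(z) = \frac{125 \sqrt{2} i \left(1 - i\right) e^{\frac{3 \sqrt{2} \omega \left(-1 + i\right)}{10}}}{108}
  Res_{z = \frac{3 \sqrt{2}}{10} - \frac{3 \sqrt{2} i}{10}} g(z) = \frac{125 \sqrt{2} i \left(1 + i\right) e^{- \frac{3 \sqrt{2} \omega \left(1 + i\right)}{10}}}{108}
  F(ω) = -2πi·ΣRes = \frac{125 \sqrt{2} \pi \left(1 - i\right) \left(e^{\frac{3 \sqrt{2} i \omega}{5}} + i\right) e^{- \frac{3 \sqrt{2} \omega \left(1 + i\right)}{10}}}{54} = \frac{250 \pi e^{- \frac{3 \sqrt{2} \omega}{10}} \sin{\left(\frac{3 \sqrt{2} \omega}{10} + \frac{\pi}{4} \right)}}{27}

Case ω < 0 (upper half-plane, counterclockwise contour ⇒ F(ω) = +2πi·ΣRes):
  Res_{z = \frac{3 \sqrt{2}}{10} + \frac{3 \sqrt{2} i}{10}} g(z) = \frac{125 \sqrt{2} i \left(-1 + i\right) e^{\frac{3 \sqrt{2} \omega \left(1 - i\right)}{10}}}{108}
  Res_{z = - \frac{3 \sqrt{2}}{10} + \frac{3 \sqrt{2} i}{10}} g(z) = \frac{125 \sqrt{2} \left(1 - i\right) e^{\frac{3 \sqrt{2} \omega \left(1 + i\right)}{10}}}{108}
  F(ω) = 2πi·ΣRes = - \frac{125 \sqrt{2} i \pi \left(i \left(1 - i\right) e^{\frac{3 \sqrt{2} \omega \left(1 - i\right)}{10}} - \left(1 - i\right) e^{\frac{3 \sqrt{2} \omega \left(1 + i\right)}{10}}\right)}{54} = \frac{250 \pi e^{\frac{3 \sqrt{2} \omega}{10}} \cos{\left(\frac{3 \sqrt{2} \omega}{10} + \frac{\pi}{4} \right)}}{27}

Both cases combine into a single formula in |ω|:

F(ω) = \frac{250 \pi e^{- \frac{3 \sqrt{2} \left|{\omega}\right|}{10}} \sin{\left(\frac{3 \sqrt{2} \left|{\omega}\right|}{10} + \frac{\pi}{4} \right)}}{27}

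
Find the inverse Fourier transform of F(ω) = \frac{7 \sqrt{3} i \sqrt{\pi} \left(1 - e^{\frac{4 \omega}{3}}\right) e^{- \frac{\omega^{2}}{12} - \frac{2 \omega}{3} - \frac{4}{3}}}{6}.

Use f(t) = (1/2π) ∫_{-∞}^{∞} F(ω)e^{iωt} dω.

f(t) = 7 e^{- 3 t^{2}} \sin{\left(4 t \right)}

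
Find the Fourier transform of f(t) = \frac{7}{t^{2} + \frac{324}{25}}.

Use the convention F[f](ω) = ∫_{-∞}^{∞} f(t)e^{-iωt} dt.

F(ω) = \frac{35 \pi e^{- \frac{18 \left|{\omega}\right|}{5}}}{18}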